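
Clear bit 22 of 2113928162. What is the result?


2113928162 & ~(1 << 22) = 2109733858

2109733858


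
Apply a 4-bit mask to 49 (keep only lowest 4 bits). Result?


49 & 15 = 1

1


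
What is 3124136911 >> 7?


0b10111010001101101000101111001111 >> 7 = 0b1011101000110110100010111 = 24407319

24407319


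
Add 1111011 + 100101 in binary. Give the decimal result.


1111011 + 100101 = 10100000 = 160

160


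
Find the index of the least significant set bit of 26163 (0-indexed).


0b110011000110011. Lowest set bit at position 0

0


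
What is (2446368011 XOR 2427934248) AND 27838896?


Step 1: 2446368011 ^ 2427934248 = 23579427
Step 2: 23579427 & 27838896 = 18925856

18925856


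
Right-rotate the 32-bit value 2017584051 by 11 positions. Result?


Rotate 0b1111000010000011110001110110011 right by 11 (32-bit) = 0b1110110011011110000100000111100 = 1986988092

1986988092


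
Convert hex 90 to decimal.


90 hex = 144 decimal

144


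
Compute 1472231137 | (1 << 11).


1472231137 | (1 << 11) = 1472231137 | 2048 = 1472233185

1472233185


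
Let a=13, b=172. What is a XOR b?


13 ^ 172 = 161

161


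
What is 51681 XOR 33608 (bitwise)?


0b1100100111100001 ^ 0b1000001101001000 = 0b100101010101001 = 19113

19113


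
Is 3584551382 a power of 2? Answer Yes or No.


0b11010101101001111110100111010110. Multiple bits set => No

No


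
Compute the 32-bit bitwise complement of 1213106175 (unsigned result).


~0b1001000010011101000011111111111 = 0b10110111101100010111100000000000 = 3081861120 (32-bit unsigned)

3081861120


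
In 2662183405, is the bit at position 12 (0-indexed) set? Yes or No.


0b10011110101011011011000111101101, bit 12 = 1. Yes

Yes


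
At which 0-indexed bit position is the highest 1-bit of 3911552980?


0b11101001001001011000111111010100. Highest set bit at position 31

31


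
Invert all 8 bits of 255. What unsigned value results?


255 ^ 255 = 0

0


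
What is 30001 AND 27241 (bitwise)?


0b111010100110001 & 0b110101001101001 = 0b110000000100001 = 24609

24609


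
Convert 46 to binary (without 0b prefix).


46 = 101110 in binary

101110


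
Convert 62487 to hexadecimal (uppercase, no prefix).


62487 = F417 hex

F417


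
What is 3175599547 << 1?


0b10111101010001111100110110111011 << 1 = 0b101111010100011111001101101110110 = 6351199094

6351199094


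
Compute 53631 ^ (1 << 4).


53631 ^ (1 << 4) = 53631 ^ 16 = 53615

53615


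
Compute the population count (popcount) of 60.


0b111100 has 4 set bits

4


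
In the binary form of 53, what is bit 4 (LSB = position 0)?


0b110101, position 4 = 1

1


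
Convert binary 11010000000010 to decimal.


11010000000010 in decimal = 13314

13314


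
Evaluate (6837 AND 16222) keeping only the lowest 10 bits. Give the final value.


Step 1: 6837 & 16222 = 6676
Step 2: 6676 & 1023 = 532

532


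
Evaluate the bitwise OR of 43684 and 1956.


0b1010101010100100 | 0b11110100100 = 0b1010111110100100 = 44964

44964


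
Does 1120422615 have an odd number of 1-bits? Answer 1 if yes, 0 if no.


0b1000010110010000100101011010111 has 14 ones => parity 0

0


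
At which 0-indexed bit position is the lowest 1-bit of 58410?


0b1110010000101010. Lowest set bit at position 1

1


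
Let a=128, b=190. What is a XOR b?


128 ^ 190 = 62

62


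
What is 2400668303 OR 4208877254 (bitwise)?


0b10001111000101110100101010001111 | 0b11111010110111100101111011000110 = 0b11111111110111110101111011001111 = 4292828879

4292828879


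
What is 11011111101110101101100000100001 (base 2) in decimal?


11011111101110101101100000100001 in decimal = 3753564193

3753564193


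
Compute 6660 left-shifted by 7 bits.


0b1101000000100 << 7 = 0b11010000001000000000 = 852480

852480


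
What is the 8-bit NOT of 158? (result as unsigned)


~0b10011110 = 0b1100001 = 97 (8-bit unsigned)

97


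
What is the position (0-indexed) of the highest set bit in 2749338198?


0b10100011110111111001001001010110. Highest set bit at position 31

31


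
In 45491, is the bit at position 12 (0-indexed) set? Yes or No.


0b1011000110110011, bit 12 = 1. Yes

Yes


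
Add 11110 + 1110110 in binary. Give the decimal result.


11110 + 1110110 = 10010100 = 148

148


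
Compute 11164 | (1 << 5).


11164 | (1 << 5) = 11164 | 32 = 11196

11196


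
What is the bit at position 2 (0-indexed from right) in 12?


0b1100, position 2 = 1

1


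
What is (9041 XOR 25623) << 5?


Step 1: 9041 ^ 25623 = 18246
Step 2: 18246 << 5 = 583872

583872


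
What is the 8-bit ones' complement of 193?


193 ^ 255 = 62

62


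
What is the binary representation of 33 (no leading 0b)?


33 = 100001 in binary

100001


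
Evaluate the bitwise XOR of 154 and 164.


0b10011010 ^ 0b10100100 = 0b111110 = 62

62


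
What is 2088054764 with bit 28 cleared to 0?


2088054764 & ~(1 << 28) = 1819619308

1819619308


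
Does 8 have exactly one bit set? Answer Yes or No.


0b1000. Only one bit set => Yes

Yes


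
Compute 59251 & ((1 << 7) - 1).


59251 & 127 = 115

115


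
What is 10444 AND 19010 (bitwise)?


0b10100011001100 & 0b100101001000010 = 0b100001000000 = 2112

2112


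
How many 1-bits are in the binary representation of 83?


0b1010011 has 4 set bits

4


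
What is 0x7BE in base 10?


7BE hex = 1982 decimal

1982


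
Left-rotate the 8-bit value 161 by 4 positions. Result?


Rotate 0b10100001 left by 4 (8-bit) = 0b11010 = 26

26


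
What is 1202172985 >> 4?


0b1000111101001111011010000111001 >> 4 = 0b100011110100111101101000011 = 75135811

75135811


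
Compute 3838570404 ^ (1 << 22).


3838570404 ^ (1 << 22) = 3838570404 ^ 4194304 = 3834376100

3834376100


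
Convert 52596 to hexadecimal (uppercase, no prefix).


52596 = CD74 hex

CD74


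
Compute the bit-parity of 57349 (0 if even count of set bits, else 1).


0b1110000000000101 has 5 ones => parity 1

1


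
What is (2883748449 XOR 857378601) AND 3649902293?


Step 1: 2883748449 ^ 857378601 = 2566393160
Step 2: 2566393160 & 3649902293 = 2559050816

2559050816


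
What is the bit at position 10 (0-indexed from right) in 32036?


0b111110100100100, position 10 = 1

1


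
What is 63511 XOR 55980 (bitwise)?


0b1111100000010111 ^ 0b1101101010101100 = 0b10001010111011 = 8891

8891


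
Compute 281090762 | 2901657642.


0b10000110000010001101011001010 | 0b10101100111100111100100000101010 = 0b10111100111100111101101011101010 = 3170097898

3170097898


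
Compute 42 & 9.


0b101010 & 0b1001 = 0b1000 = 8

8


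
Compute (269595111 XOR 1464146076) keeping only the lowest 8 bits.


Step 1: 269595111 ^ 1464146076 = 1196730747
Step 2: 1196730747 & 255 = 123

123


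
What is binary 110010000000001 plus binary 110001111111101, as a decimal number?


110010000000001 + 110001111111101 = 1100011111111110 = 51198

51198


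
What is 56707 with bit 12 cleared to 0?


56707 & ~(1 << 12) = 52611

52611


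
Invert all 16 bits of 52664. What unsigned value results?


52664 ^ 65535 = 12871

12871


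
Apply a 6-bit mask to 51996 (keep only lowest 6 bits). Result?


51996 & 63 = 28

28


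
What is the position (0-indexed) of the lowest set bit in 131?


0b10000011. Lowest set bit at position 0

0


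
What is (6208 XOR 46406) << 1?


Step 1: 6208 ^ 46406 = 44294
Step 2: 44294 << 1 = 88588

88588


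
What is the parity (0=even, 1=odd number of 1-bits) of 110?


0b1101110 has 5 ones => parity 1

1


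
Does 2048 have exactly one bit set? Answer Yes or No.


0b100000000000. Only one bit set => Yes

Yes


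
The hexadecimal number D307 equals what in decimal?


D307 hex = 54023 decimal

54023


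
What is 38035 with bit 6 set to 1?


38035 | (1 << 6) = 38035 | 64 = 38099

38099


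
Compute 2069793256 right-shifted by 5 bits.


0b1111011010111101000100111101000 >> 5 = 0b11110110101111010001001111 = 64681039

64681039


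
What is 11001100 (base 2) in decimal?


11001100 in decimal = 204

204


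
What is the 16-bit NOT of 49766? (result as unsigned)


~0b1100001001100110 = 0b11110110011001 = 15769 (16-bit unsigned)

15769


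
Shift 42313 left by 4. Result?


0b1010010101001001 << 4 = 0b10100101010010010000 = 677008

677008


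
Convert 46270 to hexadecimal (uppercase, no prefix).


46270 = B4BE hex

B4BE


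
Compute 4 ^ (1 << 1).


4 ^ (1 << 1) = 4 ^ 2 = 6

6


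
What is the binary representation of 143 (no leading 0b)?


143 = 10001111 in binary

10001111


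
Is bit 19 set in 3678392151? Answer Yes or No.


0b11011011001111111100111101010111, bit 19 = 1. Yes

Yes


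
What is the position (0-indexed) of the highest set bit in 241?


0b11110001. Highest set bit at position 7

7


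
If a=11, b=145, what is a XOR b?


11 ^ 145 = 154

154


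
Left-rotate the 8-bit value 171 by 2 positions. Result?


Rotate 0b10101011 left by 2 (8-bit) = 0b10101110 = 174

174


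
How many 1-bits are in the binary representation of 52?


0b110100 has 3 set bits

3


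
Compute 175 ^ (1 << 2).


175 ^ (1 << 2) = 175 ^ 4 = 171

171


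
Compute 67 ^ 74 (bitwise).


0b1000011 ^ 0b1001010 = 0b1001 = 9

9


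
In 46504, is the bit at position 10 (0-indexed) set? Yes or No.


0b1011010110101000, bit 10 = 1. Yes

Yes


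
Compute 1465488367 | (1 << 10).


1465488367 | (1 << 10) = 1465488367 | 1024 = 1465489391

1465489391


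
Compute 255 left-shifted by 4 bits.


0b11111111 << 4 = 0b111111110000 = 4080

4080


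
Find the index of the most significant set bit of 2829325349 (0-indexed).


0b10101000101001000001010000100101. Highest set bit at position 31

31


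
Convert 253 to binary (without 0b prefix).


253 = 11111101 in binary

11111101


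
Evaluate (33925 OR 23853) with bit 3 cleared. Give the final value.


Step 1: 33925 | 23853 = 56749
Step 2: 56749 & ~(1 << 3) = 56741

56741


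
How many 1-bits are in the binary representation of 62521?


0b1111010000111001 has 9 set bits

9


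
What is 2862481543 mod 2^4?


2862481543 & 15 = 7

7


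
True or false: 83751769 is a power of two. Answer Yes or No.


0b100111111011111001101011001. Multiple bits set => No

No


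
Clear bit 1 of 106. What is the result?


106 & ~(1 << 1) = 104

104


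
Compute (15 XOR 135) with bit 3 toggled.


Step 1: 15 ^ 135 = 136
Step 2: 136 ^ (1 << 3) = 136 ^ 8 = 128

128


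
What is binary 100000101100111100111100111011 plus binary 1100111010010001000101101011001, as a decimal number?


100000101100111100111100111011 + 1100111010010001000101101011001 = 10000111111111000101101010010100 = 2281462420

2281462420


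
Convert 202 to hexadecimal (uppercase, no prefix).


202 = CA hex

CA


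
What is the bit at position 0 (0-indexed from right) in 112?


0b1110000, position 0 = 0

0


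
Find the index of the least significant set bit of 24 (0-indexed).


0b11000. Lowest set bit at position 3

3


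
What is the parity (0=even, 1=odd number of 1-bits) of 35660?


0b1000101101001100 has 7 ones => parity 1

1


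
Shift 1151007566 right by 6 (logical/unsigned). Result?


0b1000100100110101111101101001110 >> 6 = 0b1000100100110101111101101 = 17984493

17984493


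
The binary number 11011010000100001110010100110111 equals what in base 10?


11011010000100001110010100110111 in decimal = 3658540343

3658540343


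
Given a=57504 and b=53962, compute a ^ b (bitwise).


57504 ^ 53962 = 12906

12906


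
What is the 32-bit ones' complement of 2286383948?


2286383948 ^ 4294967295 = 2008583347

2008583347


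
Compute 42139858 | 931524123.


0b10100000110000000011010010 | 0b110111100001011110111000011011 = 0b110111100001111110111011011011 = 931655387

931655387


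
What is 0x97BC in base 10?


97BC hex = 38844 decimal

38844


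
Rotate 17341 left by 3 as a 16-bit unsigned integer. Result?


Rotate 0b100001110111101 left by 3 (16-bit) = 0b1110111101010 = 7658

7658


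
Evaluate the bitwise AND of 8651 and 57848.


0b10000111001011 & 0b1110000111111000 = 0b10000111001000 = 8648

8648


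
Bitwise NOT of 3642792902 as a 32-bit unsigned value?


~0b11011001001000001001101111000110 = 0b100110110111110110010000111001 = 652174393 (32-bit unsigned)

652174393


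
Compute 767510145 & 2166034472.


0b101101101111110100011010000001 & 0b10000001000110110001000000101000 = 0b1000110110000000000000000 = 18546688

18546688


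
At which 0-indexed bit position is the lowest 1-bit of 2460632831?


0b10010010101010100100011011111111. Lowest set bit at position 0

0


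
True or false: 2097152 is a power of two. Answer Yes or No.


0b1000000000000000000000. Only one bit set => Yes

Yes


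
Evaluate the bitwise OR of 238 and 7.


0b11101110 | 0b111 = 0b11101111 = 239

239


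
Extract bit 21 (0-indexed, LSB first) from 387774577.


0b10111000111001111100001110001, position 21 = 0

0


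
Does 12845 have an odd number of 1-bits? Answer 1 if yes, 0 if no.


0b11001000101101 has 7 ones => parity 1

1


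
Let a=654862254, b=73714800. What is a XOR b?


654862254 ^ 73714800 = 594324446

594324446


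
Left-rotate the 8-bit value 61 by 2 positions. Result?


Rotate 0b111101 left by 2 (8-bit) = 0b11110100 = 244

244


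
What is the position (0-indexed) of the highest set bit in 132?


0b10000100. Highest set bit at position 7

7


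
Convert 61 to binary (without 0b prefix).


61 = 111101 in binary

111101


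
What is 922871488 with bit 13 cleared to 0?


922871488 & ~(1 << 13) = 922863296

922863296


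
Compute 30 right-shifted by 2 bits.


0b11110 >> 2 = 0b111 = 7

7


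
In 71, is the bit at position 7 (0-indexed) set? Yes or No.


0b1000111, bit 7 = 0. No

No


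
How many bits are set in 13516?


0b11010011001100 has 7 set bits

7


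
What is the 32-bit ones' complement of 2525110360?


2525110360 ^ 4294967295 = 1769856935

1769856935


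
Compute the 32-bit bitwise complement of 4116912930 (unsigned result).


~0b11110101011000110001101100100010 = 0b1010100111001110010011011101 = 178054365 (32-bit unsigned)

178054365


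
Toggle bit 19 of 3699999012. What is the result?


3699999012 ^ (1 << 19) = 3699999012 ^ 524288 = 3699474724

3699474724


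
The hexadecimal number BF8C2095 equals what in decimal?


BF8C2095 hex = 3213631637 decimal

3213631637


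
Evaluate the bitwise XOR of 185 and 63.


0b10111001 ^ 0b111111 = 0b10000110 = 134

134


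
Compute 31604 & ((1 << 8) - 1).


31604 & 255 = 116

116


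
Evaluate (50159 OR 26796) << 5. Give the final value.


Step 1: 50159 | 26796 = 60399
Step 2: 60399 << 5 = 1932768

1932768


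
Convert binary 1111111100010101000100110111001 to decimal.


1111111100010101000100110111001 in decimal = 2139785657

2139785657


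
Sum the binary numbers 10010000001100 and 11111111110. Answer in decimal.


10010000001100 + 11111111110 = 10110000001010 = 11274

11274


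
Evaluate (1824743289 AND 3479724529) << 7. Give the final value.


Step 1: 1824743289 & 3479724529 = 1279279473
Step 2: 1279279473 << 7 = 163747772544

163747772544


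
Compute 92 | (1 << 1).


92 | (1 << 1) = 92 | 2 = 94

94


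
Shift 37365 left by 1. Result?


0b1001000111110101 << 1 = 0b10010001111101010 = 74730

74730


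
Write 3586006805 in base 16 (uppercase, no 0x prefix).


3586006805 = D5BE1F15 hex

D5BE1F15


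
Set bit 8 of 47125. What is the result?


47125 | (1 << 8) = 47125 | 256 = 47381

47381


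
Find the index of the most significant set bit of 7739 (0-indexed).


0b1111000111011. Highest set bit at position 12

12


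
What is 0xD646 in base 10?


D646 hex = 54854 decimal

54854


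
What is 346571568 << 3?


0b10100101010000100001100110000 << 3 = 0b10100101010000100001100110000000 = 2772572544

2772572544


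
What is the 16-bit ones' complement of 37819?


37819 ^ 65535 = 27716

27716


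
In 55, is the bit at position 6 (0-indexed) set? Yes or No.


0b110111, bit 6 = 0. No

No


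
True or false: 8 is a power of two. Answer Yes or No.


0b1000. Only one bit set => Yes

Yes


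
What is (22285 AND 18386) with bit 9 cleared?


Step 1: 22285 & 18386 = 18176
Step 2: 18176 & ~(1 << 9) = 17664

17664


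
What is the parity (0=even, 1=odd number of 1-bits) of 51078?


0b1100011110000110 has 8 ones => parity 0

0


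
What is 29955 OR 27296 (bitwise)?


0b111010100000011 | 0b110101010100000 = 0b111111110100011 = 32675

32675


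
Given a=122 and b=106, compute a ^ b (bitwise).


122 ^ 106 = 16

16


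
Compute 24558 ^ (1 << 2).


24558 ^ (1 << 2) = 24558 ^ 4 = 24554

24554


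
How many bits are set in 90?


0b1011010 has 4 set bits

4


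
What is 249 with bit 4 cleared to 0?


249 & ~(1 << 4) = 233

233


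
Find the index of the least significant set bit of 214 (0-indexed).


0b11010110. Lowest set bit at position 1

1


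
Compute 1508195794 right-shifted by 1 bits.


0b1011001111001010011110111010010 >> 1 = 0b101100111100101001111011101001 = 754097897

754097897


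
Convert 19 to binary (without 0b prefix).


19 = 10011 in binary

10011


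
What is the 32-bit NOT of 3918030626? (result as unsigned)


~0b11101001100010000110011100100010 = 0b10110011101111001100011011101 = 376936669 (32-bit unsigned)

376936669


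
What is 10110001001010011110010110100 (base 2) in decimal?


10110001001010011110010110100 in decimal = 371539124

371539124


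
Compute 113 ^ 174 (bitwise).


0b1110001 ^ 0b10101110 = 0b11011111 = 223

223


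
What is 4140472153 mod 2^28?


4140472153 & 268435455 = 113940313

113940313


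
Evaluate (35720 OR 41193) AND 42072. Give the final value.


Step 1: 35720 | 41193 = 44009
Step 2: 44009 & 42072 = 41032

41032


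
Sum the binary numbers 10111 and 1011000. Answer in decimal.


10111 + 1011000 = 1101111 = 111

111


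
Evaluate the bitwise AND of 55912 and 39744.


0b1101101001101000 & 0b1001101101000000 = 0b1001101001000000 = 39488

39488


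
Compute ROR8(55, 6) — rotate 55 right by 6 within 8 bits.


Rotate 0b110111 right by 6 (8-bit) = 0b11011100 = 220

220


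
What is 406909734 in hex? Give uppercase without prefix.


406909734 = 1840F326 hex

1840F326


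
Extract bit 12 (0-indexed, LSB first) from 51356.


0b1100100010011100, position 12 = 0

0


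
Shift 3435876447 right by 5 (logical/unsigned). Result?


0b11001100110010110101000001011111 >> 5 = 0b110011001100101101010000010 = 107371138

107371138


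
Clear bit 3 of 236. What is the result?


236 & ~(1 << 3) = 228

228


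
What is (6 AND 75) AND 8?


Step 1: 6 & 75 = 2
Step 2: 2 & 8 = 0

0


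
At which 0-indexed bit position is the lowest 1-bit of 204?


0b11001100. Lowest set bit at position 2

2


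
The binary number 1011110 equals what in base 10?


1011110 in decimal = 94

94


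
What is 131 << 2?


0b10000011 << 2 = 0b1000001100 = 524

524


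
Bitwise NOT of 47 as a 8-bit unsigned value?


~0b101111 = 0b11010000 = 208 (8-bit unsigned)

208


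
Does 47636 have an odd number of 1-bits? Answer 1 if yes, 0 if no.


0b1011101000010100 has 7 ones => parity 1

1


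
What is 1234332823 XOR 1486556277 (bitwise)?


0b1001001100100100110110010010111 ^ 0b1011000100110110000110001110101 = 0b10001000010010110000011100010 = 285827298

285827298


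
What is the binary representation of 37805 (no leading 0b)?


37805 = 1001001110101101 in binary

1001001110101101


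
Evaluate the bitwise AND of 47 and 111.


0b101111 & 0b1101111 = 0b101111 = 47

47


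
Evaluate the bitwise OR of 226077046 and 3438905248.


0b1101011110011010100101110110 | 0b11001100111110011000011110100000 = 0b11001101111110011010111111110110 = 3455692790

3455692790


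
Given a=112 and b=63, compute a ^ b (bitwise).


112 ^ 63 = 79

79


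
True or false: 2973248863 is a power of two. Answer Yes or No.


0b10110001001110000010110101011111. Multiple bits set => No

No


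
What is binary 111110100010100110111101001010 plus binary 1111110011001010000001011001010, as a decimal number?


111110100010100110111101001010 + 1111110011001010000001011001010 = 10111100111011110111001000010100 = 3169808916

3169808916


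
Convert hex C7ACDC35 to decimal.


C7ACDC35 hex = 3349994549 decimal

3349994549


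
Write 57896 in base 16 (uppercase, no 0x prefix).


57896 = E228 hex

E228


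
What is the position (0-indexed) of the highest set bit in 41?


0b101001. Highest set bit at position 5

5


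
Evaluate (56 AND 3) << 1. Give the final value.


Step 1: 56 & 3 = 0
Step 2: 0 << 1 = 0

0


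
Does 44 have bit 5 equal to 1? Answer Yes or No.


0b101100, bit 5 = 1. Yes

Yes


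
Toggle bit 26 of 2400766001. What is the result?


2400766001 ^ (1 << 26) = 2400766001 ^ 67108864 = 2333657137

2333657137


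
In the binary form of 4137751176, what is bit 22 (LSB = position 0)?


0b11110110101000010001001010001000, position 22 = 0

0


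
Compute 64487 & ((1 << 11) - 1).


64487 & 2047 = 999

999


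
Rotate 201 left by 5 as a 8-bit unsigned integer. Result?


Rotate 0b11001001 left by 5 (8-bit) = 0b111001 = 57

57


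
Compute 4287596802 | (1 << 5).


4287596802 | (1 << 5) = 4287596802 | 32 = 4287596834

4287596834


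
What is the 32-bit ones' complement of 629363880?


629363880 ^ 4294967295 = 3665603415

3665603415


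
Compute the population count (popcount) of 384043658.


0b10110111001000000101010001010 has 12 set bits

12


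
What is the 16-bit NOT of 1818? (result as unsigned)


~0b11100011010 = 0b1111100011100101 = 63717 (16-bit unsigned)

63717


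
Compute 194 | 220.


0b11000010 | 0b11011100 = 0b11011110 = 222

222


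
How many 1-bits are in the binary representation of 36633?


0b1000111100011001 has 8 set bits

8


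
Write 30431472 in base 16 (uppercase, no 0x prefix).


30431472 = 1D058F0 hex

1D058F0


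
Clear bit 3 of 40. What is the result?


40 & ~(1 << 3) = 32

32


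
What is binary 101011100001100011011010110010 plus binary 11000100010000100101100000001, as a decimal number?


101011100001100011011010110010 + 11000100010000100101100000001 = 1000100000011101000000110110011 = 1141801395

1141801395


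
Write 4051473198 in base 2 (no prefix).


4051473198 = 11110001011111001001001100101110 in binary

11110001011111001001001100101110


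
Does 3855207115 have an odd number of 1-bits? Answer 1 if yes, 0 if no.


0b11100101110010011100101011001011 has 18 ones => parity 0

0


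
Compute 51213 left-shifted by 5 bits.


0b1100100000001101 << 5 = 0b110010000000110100000 = 1638816

1638816


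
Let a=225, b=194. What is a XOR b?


225 ^ 194 = 35

35


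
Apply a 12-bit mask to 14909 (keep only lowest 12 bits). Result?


14909 & 4095 = 2621

2621


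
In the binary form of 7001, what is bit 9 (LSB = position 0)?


0b1101101011001, position 9 = 1

1


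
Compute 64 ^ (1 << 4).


64 ^ (1 << 4) = 64 ^ 16 = 80

80


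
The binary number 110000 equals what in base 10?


110000 in decimal = 48

48


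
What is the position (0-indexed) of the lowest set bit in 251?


0b11111011. Lowest set bit at position 0

0


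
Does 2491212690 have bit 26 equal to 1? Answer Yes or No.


0b10010100011111001110001110010010, bit 26 = 1. Yes

Yes


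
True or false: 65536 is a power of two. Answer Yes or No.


0b10000000000000000. Only one bit set => Yes

Yes


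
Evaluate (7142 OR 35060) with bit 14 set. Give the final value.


Step 1: 7142 | 35060 = 39926
Step 2: 39926 | (1 << 14) = 39926 | 16384 = 56310

56310


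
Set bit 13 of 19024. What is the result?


19024 | (1 << 13) = 19024 | 8192 = 27216

27216


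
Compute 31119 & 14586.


0b111100110001111 & 0b11100011111010 = 0b11100010001010 = 14474

14474


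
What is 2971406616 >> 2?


0b10110001000111000001000100011000 >> 2 = 0b101100010001110000010001000110 = 742851654

742851654


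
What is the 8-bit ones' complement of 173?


173 ^ 255 = 82

82


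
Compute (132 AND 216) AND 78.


Step 1: 132 & 216 = 128
Step 2: 128 & 78 = 0

0


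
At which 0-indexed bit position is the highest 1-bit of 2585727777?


0b10011010000111110001001100100001. Highest set bit at position 31

31


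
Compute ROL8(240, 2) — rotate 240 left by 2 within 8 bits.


Rotate 0b11110000 left by 2 (8-bit) = 0b11000011 = 195

195


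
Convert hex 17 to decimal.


17 hex = 23 decimal

23


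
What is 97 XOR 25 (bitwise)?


0b1100001 ^ 0b11001 = 0b1111000 = 120

120


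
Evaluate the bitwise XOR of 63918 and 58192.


0b1111100110101110 ^ 0b1110001101010000 = 0b1101011111110 = 6910

6910


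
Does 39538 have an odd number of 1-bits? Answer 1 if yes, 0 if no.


0b1001101001110010 has 8 ones => parity 0

0


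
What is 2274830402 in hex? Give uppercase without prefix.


2274830402 = 87972842 hex

87972842


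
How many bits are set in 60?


0b111100 has 4 set bits

4


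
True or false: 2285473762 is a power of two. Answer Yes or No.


0b10001000001110011000111111100010. Multiple bits set => No

No


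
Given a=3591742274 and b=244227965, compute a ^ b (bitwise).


3591742274 ^ 244227965 = 3634052159

3634052159


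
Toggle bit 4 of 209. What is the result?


209 ^ (1 << 4) = 209 ^ 16 = 193

193


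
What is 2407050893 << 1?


0b10001111011110001010111010001101 << 1 = 0b100011110111100010101110100011010 = 4814101786

4814101786


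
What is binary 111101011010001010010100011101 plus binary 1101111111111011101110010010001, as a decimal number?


111101011010001010010100011101 + 1101111111111011101110010010001 = 10101101011001101000000110101110 = 2909176238

2909176238


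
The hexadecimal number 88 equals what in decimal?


88 hex = 136 decimal

136


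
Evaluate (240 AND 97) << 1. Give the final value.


Step 1: 240 & 97 = 96
Step 2: 96 << 1 = 192

192


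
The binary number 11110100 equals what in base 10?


11110100 in decimal = 244

244


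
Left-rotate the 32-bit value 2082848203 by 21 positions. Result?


Rotate 0b1111100001001011011110111001011 left by 21 (32-bit) = 0b10111001011011111000010010110111 = 3111093431

3111093431


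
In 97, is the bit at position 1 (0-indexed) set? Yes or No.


0b1100001, bit 1 = 0. No

No


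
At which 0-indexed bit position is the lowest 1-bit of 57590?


0b1110000011110110. Lowest set bit at position 1

1


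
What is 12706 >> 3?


0b11000110100010 >> 3 = 0b11000110100 = 1588

1588


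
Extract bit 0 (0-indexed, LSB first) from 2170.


0b100001111010, position 0 = 0

0


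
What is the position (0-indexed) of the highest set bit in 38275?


0b1001010110000011. Highest set bit at position 15

15


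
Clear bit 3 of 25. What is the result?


25 & ~(1 << 3) = 17

17


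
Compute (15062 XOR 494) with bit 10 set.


Step 1: 15062 ^ 494 = 15160
Step 2: 15160 | (1 << 10) = 15160 | 1024 = 16184

16184


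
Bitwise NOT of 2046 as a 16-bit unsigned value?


~0b11111111110 = 0b1111100000000001 = 63489 (16-bit unsigned)

63489


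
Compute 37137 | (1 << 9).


37137 | (1 << 9) = 37137 | 512 = 37649

37649


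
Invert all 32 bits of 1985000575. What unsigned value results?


1985000575 ^ 4294967295 = 2309966720

2309966720


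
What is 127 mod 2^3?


127 & 7 = 7

7


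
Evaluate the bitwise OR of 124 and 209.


0b1111100 | 0b11010001 = 0b11111101 = 253

253


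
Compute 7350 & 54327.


0b1110010110110 & 0b1101010000110111 = 0b1010000110110 = 5174

5174


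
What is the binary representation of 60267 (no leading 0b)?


60267 = 1110101101101011 in binary

1110101101101011


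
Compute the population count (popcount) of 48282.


0b1011110010011010 has 9 set bits

9


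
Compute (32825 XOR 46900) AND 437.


Step 1: 32825 ^ 46900 = 14093
Step 2: 14093 & 437 = 261

261


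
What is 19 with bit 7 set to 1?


19 | (1 << 7) = 19 | 128 = 147

147


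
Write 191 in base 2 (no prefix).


191 = 10111111 in binary

10111111


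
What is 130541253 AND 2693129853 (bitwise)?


0b111110001111110011011000101 & 0b10100000100001011110011001111101 = 0b100001011110011001000101 = 8775237

8775237


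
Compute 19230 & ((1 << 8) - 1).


19230 & 255 = 30

30


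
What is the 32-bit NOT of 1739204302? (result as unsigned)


~0b1100111101010100010011011001110 = 0b10011000010101011101100100110001 = 2555762993 (32-bit unsigned)

2555762993


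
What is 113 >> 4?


0b1110001 >> 4 = 0b111 = 7

7


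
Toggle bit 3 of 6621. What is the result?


6621 ^ (1 << 3) = 6621 ^ 8 = 6613

6613


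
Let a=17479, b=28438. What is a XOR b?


17479 ^ 28438 = 11089

11089


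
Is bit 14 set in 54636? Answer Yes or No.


0b1101010101101100, bit 14 = 1. Yes

Yes


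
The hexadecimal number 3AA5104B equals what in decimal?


3AA5104B hex = 983896139 decimal

983896139


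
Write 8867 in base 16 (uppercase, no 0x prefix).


8867 = 22A3 hex

22A3


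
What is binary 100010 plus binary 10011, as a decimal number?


100010 + 10011 = 110101 = 53

53


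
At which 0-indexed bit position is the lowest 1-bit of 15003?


0b11101010011011. Lowest set bit at position 0

0


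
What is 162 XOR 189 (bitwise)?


0b10100010 ^ 0b10111101 = 0b11111 = 31

31


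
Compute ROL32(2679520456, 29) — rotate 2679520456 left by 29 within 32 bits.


Rotate 0b10011111101101100011110011001000 left by 29 (32-bit) = 0b10011111101101100011110011001 = 334940057

334940057


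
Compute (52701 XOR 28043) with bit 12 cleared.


Step 1: 52701 ^ 28043 = 41046
Step 2: 41046 & ~(1 << 12) = 41046

41046


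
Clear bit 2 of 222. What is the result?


222 & ~(1 << 2) = 218

218


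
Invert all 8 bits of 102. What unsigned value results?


102 ^ 255 = 153

153


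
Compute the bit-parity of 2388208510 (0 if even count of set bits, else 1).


0b10001110010110010010101101111110 has 18 ones => parity 0

0


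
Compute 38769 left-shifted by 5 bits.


0b1001011101110001 << 5 = 0b100101110111000100000 = 1240608

1240608


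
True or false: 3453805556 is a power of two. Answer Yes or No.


0b11001101110111001110001111110100. Multiple bits set => No

No


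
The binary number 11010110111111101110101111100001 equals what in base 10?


11010110111111101110101111100001 in decimal = 3607030753

3607030753


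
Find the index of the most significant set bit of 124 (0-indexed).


0b1111100. Highest set bit at position 6

6


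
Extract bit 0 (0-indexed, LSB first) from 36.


0b100100, position 0 = 0

0


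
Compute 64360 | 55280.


0b1111101101101000 | 0b1101011111110000 = 0b1111111111111000 = 65528

65528


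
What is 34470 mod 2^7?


34470 & 127 = 38

38


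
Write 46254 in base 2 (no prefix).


46254 = 1011010010101110 in binary

1011010010101110


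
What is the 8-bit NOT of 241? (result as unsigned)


~0b11110001 = 0b1110 = 14 (8-bit unsigned)

14


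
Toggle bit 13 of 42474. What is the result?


42474 ^ (1 << 13) = 42474 ^ 8192 = 34282

34282


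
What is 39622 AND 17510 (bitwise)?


0b1001101011000110 & 0b100010001100110 = 0b1000110 = 70

70


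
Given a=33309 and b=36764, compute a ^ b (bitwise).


33309 ^ 36764 = 3457

3457


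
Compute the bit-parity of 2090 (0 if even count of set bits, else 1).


0b100000101010 has 4 ones => parity 0

0


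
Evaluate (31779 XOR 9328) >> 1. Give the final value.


Step 1: 31779 ^ 9328 = 22611
Step 2: 22611 >> 1 = 11305

11305


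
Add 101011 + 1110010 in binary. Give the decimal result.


101011 + 1110010 = 10011101 = 157

157


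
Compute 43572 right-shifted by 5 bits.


0b1010101000110100 >> 5 = 0b10101010001 = 1361

1361


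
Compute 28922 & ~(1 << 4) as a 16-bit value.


28922 & ~(1 << 4) = 28906

28906


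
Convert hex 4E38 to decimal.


4E38 hex = 20024 decimal

20024


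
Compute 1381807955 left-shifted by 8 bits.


0b1010010010111001011011101010011 << 8 = 0b101001001011100101101110101001100000000 = 353742836480

353742836480


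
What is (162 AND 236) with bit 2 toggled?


Step 1: 162 & 236 = 160
Step 2: 160 ^ (1 << 2) = 160 ^ 4 = 164

164


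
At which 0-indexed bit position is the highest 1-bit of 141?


0b10001101. Highest set bit at position 7

7


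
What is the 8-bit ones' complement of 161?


161 ^ 255 = 94

94


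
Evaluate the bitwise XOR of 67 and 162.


0b1000011 ^ 0b10100010 = 0b11100001 = 225

225


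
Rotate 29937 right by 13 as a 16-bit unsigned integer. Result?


Rotate 0b111010011110001 right by 13 (16-bit) = 0b1010011110001011 = 42891

42891


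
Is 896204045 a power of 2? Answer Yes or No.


0b110101011010101111110100001101. Multiple bits set => No

No


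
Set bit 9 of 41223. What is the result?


41223 | (1 << 9) = 41223 | 512 = 41735

41735


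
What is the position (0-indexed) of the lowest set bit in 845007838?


0b110010010111011100101111011110. Lowest set bit at position 1

1


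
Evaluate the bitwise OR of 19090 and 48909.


0b100101010010010 | 0b1011111100001101 = 0b1111111110011111 = 65439

65439


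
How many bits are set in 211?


0b11010011 has 5 set bits

5


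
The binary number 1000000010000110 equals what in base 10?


1000000010000110 in decimal = 32902

32902


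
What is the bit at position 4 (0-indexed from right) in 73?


0b1001001, position 4 = 0

0


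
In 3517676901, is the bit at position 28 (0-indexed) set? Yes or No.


0b11010001101010110111110101100101, bit 28 = 1. Yes

Yes


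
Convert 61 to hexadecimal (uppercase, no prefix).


61 = 3D hex

3D


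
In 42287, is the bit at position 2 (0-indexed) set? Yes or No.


0b1010010100101111, bit 2 = 1. Yes

Yes


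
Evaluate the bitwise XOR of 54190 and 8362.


0b1101001110101110 ^ 0b10000010101010 = 0b1111001100000100 = 62212

62212


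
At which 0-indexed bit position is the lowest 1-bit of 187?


0b10111011. Lowest set bit at position 0

0


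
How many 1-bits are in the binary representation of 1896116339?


0b1110001000001000111000001110011 has 13 set bits

13


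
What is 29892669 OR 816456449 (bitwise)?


0b1110010000010000000111101 | 0b110000101010100010001100000001 = 0b110001111010100010001100111101 = 837428029

837428029


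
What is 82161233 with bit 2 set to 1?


82161233 | (1 << 2) = 82161233 | 4 = 82161237

82161237


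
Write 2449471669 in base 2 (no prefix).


2449471669 = 10010001111111111111100010110101 in binary

10010001111111111111100010110101


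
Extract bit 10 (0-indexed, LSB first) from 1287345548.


0b1001100101110110101010110001100, position 10 = 1

1


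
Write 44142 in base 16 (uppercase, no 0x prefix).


44142 = AC6E hex

AC6E


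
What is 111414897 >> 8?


0b110101001000000111001110001 >> 8 = 0b1101010010000001110 = 435214

435214


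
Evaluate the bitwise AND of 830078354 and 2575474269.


0b110001011110011111110110010010 & 0b10011001100000101001111001011101 = 0b10001000000001001110000010000 = 285252624

285252624


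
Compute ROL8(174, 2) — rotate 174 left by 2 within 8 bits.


Rotate 0b10101110 left by 2 (8-bit) = 0b10111010 = 186

186


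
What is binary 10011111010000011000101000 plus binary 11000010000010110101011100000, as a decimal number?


10011111010000011000101000 + 11000010000010110101011100000 = 11010101111100111000100001000 = 448688392

448688392


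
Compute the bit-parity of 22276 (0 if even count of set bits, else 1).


0b101011100000100 has 6 ones => parity 0

0


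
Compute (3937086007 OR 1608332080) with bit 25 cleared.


Step 1: 3937086007 | 1608332080 = 4294916919
Step 2: 4294916919 & ~(1 << 25) = 4261362487

4261362487


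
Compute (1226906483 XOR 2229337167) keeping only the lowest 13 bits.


Step 1: 1226906483 ^ 2229337167 = 3452036924
Step 2: 3452036924 & 8191 = 1852

1852


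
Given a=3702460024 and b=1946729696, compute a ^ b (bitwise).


3702460024 ^ 1946729696 = 2829562520

2829562520


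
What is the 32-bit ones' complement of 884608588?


884608588 ^ 4294967295 = 3410358707

3410358707


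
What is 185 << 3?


0b10111001 << 3 = 0b10111001000 = 1480

1480


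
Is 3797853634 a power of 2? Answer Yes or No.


0b11100010010111101010010111000010. Multiple bits set => No

No


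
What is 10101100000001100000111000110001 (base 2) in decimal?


10101100000001100000111000110001 in decimal = 2886078001

2886078001


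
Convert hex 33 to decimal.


33 hex = 51 decimal

51


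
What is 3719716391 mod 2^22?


3719716391 & 4194303 = 3563047

3563047


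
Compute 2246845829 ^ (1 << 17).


2246845829 ^ (1 << 17) = 2246845829 ^ 131072 = 2246976901

2246976901


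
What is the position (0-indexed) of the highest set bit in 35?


0b100011. Highest set bit at position 5

5


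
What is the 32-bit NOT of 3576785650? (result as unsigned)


~0b11010101001100010110101011110010 = 0b101010110011101001010100001101 = 718181645 (32-bit unsigned)

718181645


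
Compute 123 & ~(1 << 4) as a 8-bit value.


123 & ~(1 << 4) = 107

107


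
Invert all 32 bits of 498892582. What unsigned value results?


498892582 ^ 4294967295 = 3796074713

3796074713


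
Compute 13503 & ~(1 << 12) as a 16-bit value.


13503 & ~(1 << 12) = 9407

9407


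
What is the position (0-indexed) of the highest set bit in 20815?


0b101000101001111. Highest set bit at position 14

14


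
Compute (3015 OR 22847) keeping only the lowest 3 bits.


Step 1: 3015 | 22847 = 23551
Step 2: 23551 & 7 = 7

7


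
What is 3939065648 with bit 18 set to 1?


3939065648 | (1 << 18) = 3939065648 | 262144 = 3939327792

3939327792


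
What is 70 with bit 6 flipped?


70 ^ (1 << 6) = 70 ^ 64 = 6

6


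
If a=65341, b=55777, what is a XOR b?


65341 ^ 55777 = 9948

9948


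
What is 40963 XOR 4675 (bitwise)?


0b1010000000000011 ^ 0b1001001000011 = 0b1011001001000000 = 45632

45632


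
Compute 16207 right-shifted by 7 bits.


0b11111101001111 >> 7 = 0b1111110 = 126

126


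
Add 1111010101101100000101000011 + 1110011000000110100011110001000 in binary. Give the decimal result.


1111010101101100000101000011 + 1110011000000110100011110001000 = 10000010010110100000100011001011 = 2186938571

2186938571
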